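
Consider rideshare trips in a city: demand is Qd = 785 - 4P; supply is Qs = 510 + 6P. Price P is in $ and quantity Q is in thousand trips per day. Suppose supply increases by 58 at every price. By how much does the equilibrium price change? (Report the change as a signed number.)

Set Qd = Qs: 785 - 4P = 510 + 6P, so 275 = 10P and P* = 27.5.
Plugging P* into demand: Q* = 785 - 4(27.5) = 675.
After the shift, supply is Qs = 568 + 6P.
The new intersection has 217 = 10P, i.e. P = 21.7, Q = 698.2.
ΔP = 21.7 - 27.5 = -5.8.

ΔP = -5.8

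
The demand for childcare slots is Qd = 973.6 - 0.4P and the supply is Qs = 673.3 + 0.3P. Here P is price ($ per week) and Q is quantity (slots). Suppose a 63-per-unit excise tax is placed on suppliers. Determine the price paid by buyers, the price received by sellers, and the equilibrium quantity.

Suppliers keep P_s = P_b - 63 per unit, so supply in terms of the buyer price is Qs = 654.4 + 0.3P_b.
Market clearing requires 973.6 - 0.4P_b = 654.4 + 0.3P_b; hence 319.2 = 0.7P_b and P_b = 456.
Then P_s = 456 - 63 = 393 and Q = 973.6 - 0.4(456) = 791.2.

P_b = 456, P_s = 393, Q = 791.2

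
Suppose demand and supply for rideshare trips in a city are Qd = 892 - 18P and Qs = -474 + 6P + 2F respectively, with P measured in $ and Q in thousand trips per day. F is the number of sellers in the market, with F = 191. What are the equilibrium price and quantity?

P* = 41, Q* = 154

With F = 191, supply is Qs = -92 + 6P.
The market clears where 892 - 18P = -92 + 6P. Rearranging, 24P = 984, hence P* = 41.
From the demand curve, Q* = 892 - 18(41) = 154.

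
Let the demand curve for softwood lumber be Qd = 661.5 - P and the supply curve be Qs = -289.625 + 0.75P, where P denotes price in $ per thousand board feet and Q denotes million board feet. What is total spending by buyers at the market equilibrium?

At equilibrium Qd = Qs, so 661.5 - P = -289.625 + 0.75P; collecting terms, 951.125 = 1.75P and P* = 543.5.
Then Q* = 661.5 - 543.5 = 118.
Total spending by buyers = P* × Q* = 543.5 × 118 = 64133.

Total spending by buyers = 64133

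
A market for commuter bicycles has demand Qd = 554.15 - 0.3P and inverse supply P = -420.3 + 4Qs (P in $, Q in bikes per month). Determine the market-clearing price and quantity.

Rewriting in direct form: Qs = 105.075 + 0.25P.
At equilibrium Qd = Qs, so 554.15 - 0.3P = 105.075 + 0.25P; collecting terms, 449.075 = 0.55P and P* = 816.5.
Plugging P* into demand: Q* = 554.15 - 0.3(816.5) = 309.2.

P* = 816.5, Q* = 309.2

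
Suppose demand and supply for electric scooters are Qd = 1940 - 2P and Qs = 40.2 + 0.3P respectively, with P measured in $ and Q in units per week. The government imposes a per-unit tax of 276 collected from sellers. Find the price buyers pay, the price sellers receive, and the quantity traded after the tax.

P_b = 862, P_s = 586, Q = 216

With a tax of 276 on sellers, they supply based on the net price P_s = P_b - 276, so Qs = -42.6 + 0.3P_b.
Market clearing requires 1940 - 2P_b = -42.6 + 0.3P_b; hence 1982.6 = 2.3P_b and P_b = 862.
So P_s = 586 and the quantity traded is Q = 1940 - 2(862) = 216.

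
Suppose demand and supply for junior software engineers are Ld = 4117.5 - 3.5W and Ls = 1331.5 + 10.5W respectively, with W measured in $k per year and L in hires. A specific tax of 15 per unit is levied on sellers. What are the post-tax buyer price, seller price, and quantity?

W_b = 210.25, W_s = 195.25, L = 3381.625

With a tax of 15 on sellers, they supply based on the net price W_s = W_b - 15, so Ls = 1174 + 10.5W_b.
Market clearing requires 4117.5 - 3.5W_b = 1174 + 10.5W_b; hence 2943.5 = 14W_b and W_b = 210.25.
Then W_s = 210.25 - 15 = 195.25 and L = 4117.5 - 3.5(210.25) = 3381.625.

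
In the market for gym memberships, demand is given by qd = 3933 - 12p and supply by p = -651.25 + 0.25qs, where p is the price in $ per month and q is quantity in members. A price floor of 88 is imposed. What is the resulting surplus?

Surplus = 80

Inverting to quantity form: qs = 2605 + 4p.
At p = 88: qd = 2877 and qs = 2957.
Surplus = qs - qd = 2957 - 2877 = 80.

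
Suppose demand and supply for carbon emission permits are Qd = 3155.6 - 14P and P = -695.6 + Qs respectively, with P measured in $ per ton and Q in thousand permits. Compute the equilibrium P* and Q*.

P* = 164, Q* = 859.6

Solving each curve for Q: Qs = 695.6 + P.
Set Qd = Qs: 3155.6 - 14P = 695.6 + P, so 2460 = 15P and P* = 164.
Then Q* = 3155.6 - 14(164) = 859.6.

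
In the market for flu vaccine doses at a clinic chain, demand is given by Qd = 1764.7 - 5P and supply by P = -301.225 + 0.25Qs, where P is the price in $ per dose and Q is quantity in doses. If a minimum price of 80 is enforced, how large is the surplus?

Rewriting in direct form: Qs = 1204.9 + 4P.
With P fixed at 80, quantity demanded is 1364.7 and quantity supplied is 1524.9.
Surplus = Qs - Qd = 1524.9 - 1364.7 = 160.2.

Surplus = 160.2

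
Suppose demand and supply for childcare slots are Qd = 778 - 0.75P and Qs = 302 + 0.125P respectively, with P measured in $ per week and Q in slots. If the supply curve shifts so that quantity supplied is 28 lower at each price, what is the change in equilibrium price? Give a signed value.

ΔP = 32

The market clears where 778 - 0.75P = 302 + 0.125P. Rearranging, 0.875P = 476, hence P* = 544.
Substitute back: Q* = 778 - 0.75(544) = 370.
After the shift, supply is Qs = 274 + 0.125P.
The new intersection has 504 = 0.875P, i.e. P = 576, Q = 346.
ΔP = 576 - 544 = 32.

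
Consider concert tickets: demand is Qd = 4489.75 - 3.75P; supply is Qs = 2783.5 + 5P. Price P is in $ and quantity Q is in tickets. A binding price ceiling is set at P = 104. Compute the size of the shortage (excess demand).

Evaluating both curves at the ceiling price 104 gives Qd = 4099.75, Qs = 3303.5.
Shortage = Qd - Qs = 4099.75 - 3303.5 = 796.25.

Shortage = 796.25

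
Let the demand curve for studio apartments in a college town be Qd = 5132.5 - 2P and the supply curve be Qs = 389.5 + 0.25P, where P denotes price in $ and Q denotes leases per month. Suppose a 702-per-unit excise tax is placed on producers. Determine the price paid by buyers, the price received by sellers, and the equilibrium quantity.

With a tax of 702 on producers, they supply based on the net price P_s = P_b - 702, so Qs = 214 + 0.25P_b.
Market clearing requires 5132.5 - 2P_b = 214 + 0.25P_b; hence 4918.5 = 2.25P_b and P_b = 2186.
Then P_s = 2186 - 702 = 1484 and Q = 5132.5 - 2(2186) = 760.5.

P_b = 2186, P_s = 1484, Q = 760.5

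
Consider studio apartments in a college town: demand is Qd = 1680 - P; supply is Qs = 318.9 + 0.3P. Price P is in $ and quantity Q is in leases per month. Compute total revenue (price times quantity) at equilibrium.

Total revenue = 662751

The market clears where 1680 - P = 318.9 + 0.3P. Rearranging, 1.3P = 1361.1, hence P* = 1047.
Plugging P* into demand: Q* = 1680 - 1047 = 633.
Total revenue = P* × Q* = 1047 × 633 = 662751.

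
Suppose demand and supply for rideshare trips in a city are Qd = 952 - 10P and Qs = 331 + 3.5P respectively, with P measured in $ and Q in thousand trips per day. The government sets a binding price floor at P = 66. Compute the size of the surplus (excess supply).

Surplus = 270

Evaluating both curves at the floor price 66 gives Qd = 292, Qs = 562.
Surplus = Qs - Qd = 562 - 292 = 270.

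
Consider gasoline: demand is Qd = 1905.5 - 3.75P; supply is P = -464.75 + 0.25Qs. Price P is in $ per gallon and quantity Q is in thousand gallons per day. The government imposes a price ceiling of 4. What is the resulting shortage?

Rewriting in direct form: Qs = 1859 + 4P.
With P fixed at 4, quantity demanded is 1890.5 and quantity supplied is 1875.
Shortage = Qd - Qs = 1890.5 - 1875 = 15.5.

Shortage = 15.5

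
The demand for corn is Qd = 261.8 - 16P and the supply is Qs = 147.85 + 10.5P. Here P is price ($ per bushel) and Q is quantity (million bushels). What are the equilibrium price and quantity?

Set Qd = Qs: 261.8 - 16P = 147.85 + 10.5P, so 113.95 = 26.5P and P* = 4.3.
Plugging P* into demand: Q* = 261.8 - 16(4.3) = 193.

P* = 4.3, Q* = 193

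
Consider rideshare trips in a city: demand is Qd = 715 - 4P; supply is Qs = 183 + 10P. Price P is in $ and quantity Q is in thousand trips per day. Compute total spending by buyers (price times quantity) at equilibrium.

Total spending by buyers = 21394

Equating demand and supply, 715 - 4P = 183 + 10P gives 14P = 532, so P* = 38.
Then Q* = 715 - 4(38) = 563.
Total spending by buyers = P* × Q* = 38 × 563 = 21394.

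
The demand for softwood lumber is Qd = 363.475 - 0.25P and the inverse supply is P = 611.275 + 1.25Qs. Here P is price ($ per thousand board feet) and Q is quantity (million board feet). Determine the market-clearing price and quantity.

P* = 811.9, Q* = 160.5

Solving each curve for Q: Qs = -489.02 + 0.8P.
Equating demand and supply, 363.475 - 0.25P = -489.02 + 0.8P gives 1.05P = 852.495, so P* = 811.9.
From the demand curve, Q* = 363.475 - 0.25(811.9) = 160.5.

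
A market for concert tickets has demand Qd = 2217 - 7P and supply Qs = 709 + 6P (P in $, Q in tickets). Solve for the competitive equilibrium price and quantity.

The market clears where 2217 - 7P = 709 + 6P. Rearranging, 13P = 1508, hence P* = 116.
Plugging P* into demand: Q* = 2217 - 7(116) = 1405.

P* = 116, Q* = 1405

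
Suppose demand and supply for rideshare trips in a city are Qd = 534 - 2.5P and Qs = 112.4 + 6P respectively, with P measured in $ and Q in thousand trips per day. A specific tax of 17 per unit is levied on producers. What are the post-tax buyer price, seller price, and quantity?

P_b = 61.6, P_s = 44.6, Q = 380

The tax drives a wedge P_b - P_s = 17. Substituting P_s = P_b - 17 into supply: Qs = 10.4 + 6P_b.
Set Qd = Qs: 534 - 2.5P_b = 10.4 + 6P_b, so 523.6 = 8.5P_b and P_b = 61.6.
Then P_s = 61.6 - 17 = 44.6 and Q = 534 - 2.5(61.6) = 380.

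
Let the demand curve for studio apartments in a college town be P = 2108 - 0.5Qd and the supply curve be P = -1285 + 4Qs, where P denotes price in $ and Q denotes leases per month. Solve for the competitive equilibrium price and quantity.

Solving each curve for Q: Qd = 4216 - 2P and Qs = 321.25 + 0.25P.
Set Qd = Qs: 4216 - 2P = 321.25 + 0.25P, so 3894.75 = 2.25P and P* = 1731.
Plugging P* into demand: Q* = 4216 - 2(1731) = 754.

P* = 1731, Q* = 754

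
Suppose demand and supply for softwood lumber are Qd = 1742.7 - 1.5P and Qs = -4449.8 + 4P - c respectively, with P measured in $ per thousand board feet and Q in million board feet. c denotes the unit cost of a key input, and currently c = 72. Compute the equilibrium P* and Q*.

P* = 1139, Q* = 34.2

With c = 72, supply is Qs = -4521.8 + 4P.
At equilibrium Qd = Qs, so 1742.7 - 1.5P = -4521.8 + 4P; collecting terms, 6264.5 = 5.5P and P* = 1139.
Plugging P* into demand: Q* = 1742.7 - 1.5(1139) = 34.2.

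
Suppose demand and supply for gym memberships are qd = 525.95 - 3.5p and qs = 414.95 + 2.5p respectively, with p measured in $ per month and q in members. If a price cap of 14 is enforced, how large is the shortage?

Shortage = 27

At p = 14: qd = 476.95 and qs = 449.95.
Shortage = qd - qs = 476.95 - 449.95 = 27.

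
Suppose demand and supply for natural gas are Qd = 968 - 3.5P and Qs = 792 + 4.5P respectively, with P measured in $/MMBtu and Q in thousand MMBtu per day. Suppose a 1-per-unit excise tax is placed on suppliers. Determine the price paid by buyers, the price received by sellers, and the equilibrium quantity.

P_b = 22.5625, P_s = 21.5625, Q = 889.03125

Suppliers keep P_s = P_b - 1 per unit, so supply in terms of the buyer price is Qs = 787.5 + 4.5P_b.
Set Qd = Qs: 968 - 3.5P_b = 787.5 + 4.5P_b, so 180.5 = 8P_b and P_b = 22.5625.
Then P_s = 22.5625 - 1 = 21.5625 and Q = 968 - 3.5(22.5625) = 889.03125.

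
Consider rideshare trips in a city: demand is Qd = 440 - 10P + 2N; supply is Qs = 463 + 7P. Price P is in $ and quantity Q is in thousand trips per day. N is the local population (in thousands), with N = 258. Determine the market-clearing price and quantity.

P* = 29, Q* = 666

With N = 258, demand is Qd = 956 - 10P.
The market clears where 956 - 10P = 463 + 7P. Rearranging, 17P = 493, hence P* = 29.
Then Q* = 956 - 10(29) = 666.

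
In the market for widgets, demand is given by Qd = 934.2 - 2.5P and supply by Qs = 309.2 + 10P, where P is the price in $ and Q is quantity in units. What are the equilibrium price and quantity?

At equilibrium Qd = Qs, so 934.2 - 2.5P = 309.2 + 10P; collecting terms, 625 = 12.5P and P* = 50.
From the demand curve, Q* = 934.2 - 2.5(50) = 809.2.

P* = 50, Q* = 809.2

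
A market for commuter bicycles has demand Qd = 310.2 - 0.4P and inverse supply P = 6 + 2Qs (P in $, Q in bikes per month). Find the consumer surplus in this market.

Consumer surplus = 36551.25

Rewriting in direct form: Qs = -3 + 0.5P.
The market clears where 310.2 - 0.4P = -3 + 0.5P. Rearranging, 0.9P = 313.2, hence P* = 348.
Substitute back: Q* = 310.2 - 0.4(348) = 171.
Demand choke price (Qd = 0): P = 310.2/0.4 = 775.5. Consumer surplus = ½ × (775.5 - 348) × 171 = 36551.25.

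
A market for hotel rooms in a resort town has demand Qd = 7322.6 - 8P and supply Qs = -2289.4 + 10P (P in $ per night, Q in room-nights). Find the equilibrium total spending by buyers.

Equating demand and supply, 7322.6 - 8P = -2289.4 + 10P gives 18P = 9612, so P* = 534.
From the demand curve, Q* = 7322.6 - 8(534) = 3050.6.
Total spending by buyers = P* × Q* = 534 × 3050.6 = 1629020.4.

Total spending by buyers = 1629020.4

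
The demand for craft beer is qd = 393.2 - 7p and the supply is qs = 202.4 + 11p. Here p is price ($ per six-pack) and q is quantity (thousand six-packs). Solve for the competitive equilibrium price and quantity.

Equating demand and supply, 393.2 - 7p = 202.4 + 11p gives 18p = 190.8, so p* = 10.6.
Then q* = 393.2 - 7(10.6) = 319.

p* = 10.6, q* = 319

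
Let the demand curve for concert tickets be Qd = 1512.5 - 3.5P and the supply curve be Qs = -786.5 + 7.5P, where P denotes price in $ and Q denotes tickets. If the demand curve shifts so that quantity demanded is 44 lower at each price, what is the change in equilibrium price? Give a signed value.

Set Qd = Qs: 1512.5 - 3.5P = -786.5 + 7.5P, so 2299 = 11P and P* = 209.
Then Q* = 1512.5 - 3.5(209) = 781.
After the shift, demand is Qd = 1468.5 - 3.5P.
Re-solving, 11P = 2255 gives P = 205 and Q = 751.
ΔP = 205 - 209 = -4.

ΔP = -4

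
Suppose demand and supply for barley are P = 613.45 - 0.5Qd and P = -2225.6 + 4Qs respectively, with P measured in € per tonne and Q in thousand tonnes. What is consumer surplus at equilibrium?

Consumer surplus = 99508.7025

Rewriting in direct form: Qd = 1226.9 - 2P and Qs = 556.4 + 0.25P.
Set Qd = Qs: 1226.9 - 2P = 556.4 + 0.25P, so 670.5 = 2.25P and P* = 298.
Then Q* = 1226.9 - 2(298) = 630.9.
Demand choke price (Qd = 0): P = 1226.9/2 = 613.45. Consumer surplus = ½ × (613.45 - 298) × 630.9 = 99508.7025.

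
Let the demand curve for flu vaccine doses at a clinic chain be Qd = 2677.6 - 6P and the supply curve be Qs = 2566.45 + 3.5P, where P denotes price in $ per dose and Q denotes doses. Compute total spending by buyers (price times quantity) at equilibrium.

Set Qd = Qs: 2677.6 - 6P = 2566.45 + 3.5P, so 111.15 = 9.5P and P* = 11.7.
Substitute back: Q* = 2677.6 - 6(11.7) = 2607.4.
Total spending by buyers = P* × Q* = 11.7 × 2607.4 = 30506.58.

Total spending by buyers = 30506.58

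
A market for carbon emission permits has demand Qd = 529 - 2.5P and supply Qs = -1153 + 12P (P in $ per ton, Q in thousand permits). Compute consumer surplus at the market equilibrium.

Consumer surplus = 11424.2

At equilibrium Qd = Qs, so 529 - 2.5P = -1153 + 12P; collecting terms, 1682 = 14.5P and P* = 116.
From the demand curve, Q* = 529 - 2.5(116) = 239.
Demand choke price (Qd = 0): P = 529/2.5 = 211.6. Consumer surplus = ½ × (211.6 - 116) × 239 = 11424.2.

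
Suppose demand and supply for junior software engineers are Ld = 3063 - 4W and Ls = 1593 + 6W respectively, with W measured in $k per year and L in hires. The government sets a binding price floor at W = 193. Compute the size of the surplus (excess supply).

With W fixed at 193, quantity demanded is 2291 and quantity supplied is 2751.
Surplus = Ls - Ld = 2751 - 2291 = 460.

Surplus = 460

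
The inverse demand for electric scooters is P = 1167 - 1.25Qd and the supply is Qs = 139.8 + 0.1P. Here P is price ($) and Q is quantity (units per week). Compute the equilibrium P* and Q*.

P* = 882, Q* = 228

Inverting to quantity form: Qd = 933.6 - 0.8P.
Equating demand and supply, 933.6 - 0.8P = 139.8 + 0.1P gives 0.9P = 793.8, so P* = 882.
From the demand curve, Q* = 933.6 - 0.8(882) = 228.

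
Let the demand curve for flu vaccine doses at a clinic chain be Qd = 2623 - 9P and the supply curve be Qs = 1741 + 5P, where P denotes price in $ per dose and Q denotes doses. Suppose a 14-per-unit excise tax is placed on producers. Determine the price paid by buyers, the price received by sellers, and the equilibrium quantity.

P_b = 68, P_s = 54, Q = 2011

With a tax of 14 on producers, they supply based on the net price P_s = P_b - 14, so Qs = 1671 + 5P_b.
Market clearing requires 2623 - 9P_b = 1671 + 5P_b; hence 952 = 14P_b and P_b = 68.
So P_s = 54 and the quantity traded is Q = 2623 - 9(68) = 2011.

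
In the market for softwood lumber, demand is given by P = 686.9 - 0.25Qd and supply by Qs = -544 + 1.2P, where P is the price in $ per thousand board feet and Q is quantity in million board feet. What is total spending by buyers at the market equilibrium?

Rewriting in direct form: Qd = 2747.6 - 4P.
Set Qd = Qs: 2747.6 - 4P = -544 + 1.2P, so 3291.6 = 5.2P and P* = 633.
Substitute back: Q* = 2747.6 - 4(633) = 215.6.
Total spending by buyers = P* × Q* = 633 × 215.6 = 136474.8.

Total spending by buyers = 136474.8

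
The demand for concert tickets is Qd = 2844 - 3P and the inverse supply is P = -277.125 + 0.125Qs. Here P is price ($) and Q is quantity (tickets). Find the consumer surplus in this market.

Consumer surplus = 1190821.5

In direct form, Qs = 2217 + 8P.
Set Qd = Qs: 2844 - 3P = 2217 + 8P, so 627 = 11P and P* = 57.
From the demand curve, Q* = 2844 - 3(57) = 2673.
Demand choke price (Qd = 0): P = 2844/3 = 948. Consumer surplus = ½ × (948 - 57) × 2673 = 1190821.5.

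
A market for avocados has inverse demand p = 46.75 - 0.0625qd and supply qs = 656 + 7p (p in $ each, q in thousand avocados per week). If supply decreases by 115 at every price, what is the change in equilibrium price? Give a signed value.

Rewriting in direct form: qd = 748 - 16p.
Equating demand and supply, 748 - 16p = 656 + 7p gives 23p = 92, so p* = 4.
From the demand curve, q* = 748 - 16(4) = 684.
After the shift, supply is qs = 541 + 7p.
Re-solving, 23p = 207 gives p = 9 and q = 604.
Δp = 9 - 4 = 5.

Δp = 5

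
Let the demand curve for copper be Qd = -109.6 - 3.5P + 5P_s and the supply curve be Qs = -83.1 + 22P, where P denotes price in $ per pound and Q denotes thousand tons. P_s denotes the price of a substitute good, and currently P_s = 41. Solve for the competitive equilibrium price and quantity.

With P_s = 41, demand is Qd = 95.4 - 3.5P.
Set Qd = Qs: 95.4 - 3.5P = -83.1 + 22P, so 178.5 = 25.5P and P* = 7.
Plugging P* into demand: Q* = 95.4 - 3.5(7) = 70.9.

P* = 7, Q* = 70.9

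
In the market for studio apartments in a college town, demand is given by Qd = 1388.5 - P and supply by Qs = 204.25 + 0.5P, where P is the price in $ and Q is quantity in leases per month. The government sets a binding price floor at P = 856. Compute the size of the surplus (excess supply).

Surplus = 99.75

With P fixed at 856, quantity demanded is 532.5 and quantity supplied is 632.25.
Surplus = Qs - Qd = 632.25 - 532.5 = 99.75.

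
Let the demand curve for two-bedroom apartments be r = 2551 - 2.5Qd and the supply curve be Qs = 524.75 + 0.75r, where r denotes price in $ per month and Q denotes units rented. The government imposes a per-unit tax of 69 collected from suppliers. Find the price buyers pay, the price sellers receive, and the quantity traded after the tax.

r_b = 476, r_s = 407, Q = 830

Rewriting in direct form: Qd = 1020.4 - 0.4r.
With a tax of 69 on suppliers, they supply based on the net price r_s = r_b - 69, so Qs = 473 + 0.75r_b.
Market clearing requires 1020.4 - 0.4r_b = 473 + 0.75r_b; hence 547.4 = 1.15r_b and r_b = 476.
Then r_s = 476 - 69 = 407 and Q = 1020.4 - 0.4(476) = 830.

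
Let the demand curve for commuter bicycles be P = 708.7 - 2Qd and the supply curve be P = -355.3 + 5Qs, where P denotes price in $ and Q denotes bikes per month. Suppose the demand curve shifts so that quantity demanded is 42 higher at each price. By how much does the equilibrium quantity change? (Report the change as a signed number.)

In direct form, Qd = 354.35 - 0.5P and Qs = 71.06 + 0.2P.
Equating demand and supply, 354.35 - 0.5P = 71.06 + 0.2P gives 0.7P = 283.29, so P* = 404.7.
Substitute back: Q* = 354.35 - 0.5(404.7) = 152.
After the shift, demand is Qd = 396.35 - 0.5P.
New equilibrium: 325.29 = 0.7P, so P = 464.7 and Q = 164.
ΔQ = 164 - 152 = 12.

ΔQ = 12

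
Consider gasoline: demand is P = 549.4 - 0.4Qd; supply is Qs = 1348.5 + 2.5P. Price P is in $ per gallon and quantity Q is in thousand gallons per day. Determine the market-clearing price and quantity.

Rewriting in direct form: Qd = 1373.5 - 2.5P.
The market clears where 1373.5 - 2.5P = 1348.5 + 2.5P. Rearranging, 5P = 25, hence P* = 5.
Substitute back: Q* = 1373.5 - 2.5(5) = 1361.

P* = 5, Q* = 1361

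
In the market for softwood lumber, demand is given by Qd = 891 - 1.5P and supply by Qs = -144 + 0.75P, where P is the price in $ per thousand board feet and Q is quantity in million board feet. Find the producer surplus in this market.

Producer surplus = 26934

Set Qd = Qs: 891 - 1.5P = -144 + 0.75P, so 1035 = 2.25P and P* = 460.
Plugging P* into demand: Q* = 891 - 1.5(460) = 201.
Supply choke price (Qs = 0): P = 192. Producer surplus = ½ × (460 - 192) × 201 = 26934.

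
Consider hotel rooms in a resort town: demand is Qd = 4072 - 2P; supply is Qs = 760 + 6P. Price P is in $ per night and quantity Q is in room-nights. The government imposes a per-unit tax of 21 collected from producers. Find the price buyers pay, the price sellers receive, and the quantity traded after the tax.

P_b = 429.75, P_s = 408.75, Q = 3212.5

The tax drives a wedge P_b - P_s = 21. Substituting P_s = P_b - 21 into supply: Qs = 634 + 6P_b.
Equate demand and the shifted supply: 4072 - 2P_b = 634 + 6P_b, giving 8P_b = 3438, so P_b = 429.75.
Then P_s = 429.75 - 21 = 408.75 and Q = 4072 - 2(429.75) = 3212.5.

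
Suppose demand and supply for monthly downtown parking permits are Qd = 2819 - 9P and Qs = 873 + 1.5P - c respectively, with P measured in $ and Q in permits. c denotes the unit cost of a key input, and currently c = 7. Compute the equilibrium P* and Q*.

P* = 186, Q* = 1145

With c = 7, supply is Qs = 866 + 1.5P.
At equilibrium Qd = Qs, so 2819 - 9P = 866 + 1.5P; collecting terms, 1953 = 10.5P and P* = 186.
Substitute back: Q* = 2819 - 9(186) = 1145.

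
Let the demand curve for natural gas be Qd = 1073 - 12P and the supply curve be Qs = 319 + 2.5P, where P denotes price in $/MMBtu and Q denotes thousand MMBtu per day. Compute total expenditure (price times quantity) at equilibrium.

Total expenditure = 23348

Equating demand and supply, 1073 - 12P = 319 + 2.5P gives 14.5P = 754, so P* = 52.
Then Q* = 1073 - 12(52) = 449.
Total expenditure = P* × Q* = 52 × 449 = 23348.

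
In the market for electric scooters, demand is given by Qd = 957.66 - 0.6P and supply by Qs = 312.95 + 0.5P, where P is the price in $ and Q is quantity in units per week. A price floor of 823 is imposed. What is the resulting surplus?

With P fixed at 823, quantity demanded is 463.86 and quantity supplied is 724.45.
Surplus = Qs - Qd = 724.45 - 463.86 = 260.59.

Surplus = 260.59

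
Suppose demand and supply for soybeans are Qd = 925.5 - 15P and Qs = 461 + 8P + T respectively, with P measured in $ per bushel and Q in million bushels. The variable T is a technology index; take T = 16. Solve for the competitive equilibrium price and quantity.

P* = 19.5, Q* = 633

With T = 16, supply is Qs = 477 + 8P.
Equating demand and supply, 925.5 - 15P = 477 + 8P gives 23P = 448.5, so P* = 19.5.
Plugging P* into demand: Q* = 925.5 - 15(19.5) = 633.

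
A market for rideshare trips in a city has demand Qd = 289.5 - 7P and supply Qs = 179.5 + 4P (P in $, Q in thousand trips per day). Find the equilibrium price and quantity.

P* = 10, Q* = 219.5

Equating demand and supply, 289.5 - 7P = 179.5 + 4P gives 11P = 110, so P* = 10.
Plugging P* into demand: Q* = 289.5 - 7(10) = 219.5.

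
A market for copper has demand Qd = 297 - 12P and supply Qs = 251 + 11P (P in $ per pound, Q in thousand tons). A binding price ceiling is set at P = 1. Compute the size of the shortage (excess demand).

Shortage = 23

Evaluating both curves at the ceiling price 1 gives Qd = 285, Qs = 262.
Shortage = Qd - Qs = 285 - 262 = 23.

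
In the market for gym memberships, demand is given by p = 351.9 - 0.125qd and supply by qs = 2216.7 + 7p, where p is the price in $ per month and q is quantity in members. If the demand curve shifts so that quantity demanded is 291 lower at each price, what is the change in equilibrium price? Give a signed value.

Inverting to quantity form: qd = 2815.2 - 8p.
Equating demand and supply, 2815.2 - 8p = 2216.7 + 7p gives 15p = 598.5, so p* = 39.9.
From the demand curve, q* = 2815.2 - 8(39.9) = 2496.
After the shift, demand is qd = 2524.2 - 8p.
Re-solving, 15p = 307.5 gives p = 20.5 and q = 2360.2.
Δp = 20.5 - 39.9 = -19.4.

Δp = -19.4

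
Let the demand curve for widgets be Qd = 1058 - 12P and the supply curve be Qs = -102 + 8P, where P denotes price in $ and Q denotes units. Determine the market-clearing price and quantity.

P* = 58, Q* = 362

Set Qd = Qs: 1058 - 12P = -102 + 8P, so 1160 = 20P and P* = 58.
From the demand curve, Q* = 1058 - 12(58) = 362.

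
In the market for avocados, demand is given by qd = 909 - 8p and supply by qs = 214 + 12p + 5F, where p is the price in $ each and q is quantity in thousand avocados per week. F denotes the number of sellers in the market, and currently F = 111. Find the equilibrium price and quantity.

With F = 111, supply is qs = 769 + 12p.
Equating demand and supply, 909 - 8p = 769 + 12p gives 20p = 140, so p* = 7.
Substitute back: q* = 909 - 8(7) = 853.

p* = 7, q* = 853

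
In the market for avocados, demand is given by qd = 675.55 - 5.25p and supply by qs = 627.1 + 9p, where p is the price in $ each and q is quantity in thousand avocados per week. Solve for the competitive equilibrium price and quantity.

p* = 3.4, q* = 657.7

Set qd = qs: 675.55 - 5.25p = 627.1 + 9p, so 48.45 = 14.25p and p* = 3.4.
From the demand curve, q* = 675.55 - 5.25(3.4) = 657.7.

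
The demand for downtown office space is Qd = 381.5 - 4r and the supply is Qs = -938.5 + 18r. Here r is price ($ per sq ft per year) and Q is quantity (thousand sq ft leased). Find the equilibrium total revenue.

Total revenue = 8490

At equilibrium Qd = Qs, so 381.5 - 4r = -938.5 + 18r; collecting terms, 1320 = 22r and r* = 60.
Substitute back: Q* = 381.5 - 4(60) = 141.5.
Total revenue = r* × Q* = 60 × 141.5 = 8490.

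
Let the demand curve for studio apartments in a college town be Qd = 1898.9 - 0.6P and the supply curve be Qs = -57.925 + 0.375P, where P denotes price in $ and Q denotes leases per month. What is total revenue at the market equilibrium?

Equating demand and supply, 1898.9 - 0.6P = -57.925 + 0.375P gives 0.975P = 1956.825, so P* = 2007.
Plugging P* into demand: Q* = 1898.9 - 0.6(2007) = 694.7.
Total revenue = P* × Q* = 2007 × 694.7 = 1394262.9.

Total revenue = 1394262.9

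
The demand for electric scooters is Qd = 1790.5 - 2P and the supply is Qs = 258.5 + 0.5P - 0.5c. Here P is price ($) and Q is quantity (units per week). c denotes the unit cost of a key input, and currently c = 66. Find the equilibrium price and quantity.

With c = 66, supply is Qs = 225.5 + 0.5P.
Set Qd = Qs: 1790.5 - 2P = 225.5 + 0.5P, so 1565 = 2.5P and P* = 626.
Substitute back: Q* = 1790.5 - 2(626) = 538.5.

P* = 626, Q* = 538.5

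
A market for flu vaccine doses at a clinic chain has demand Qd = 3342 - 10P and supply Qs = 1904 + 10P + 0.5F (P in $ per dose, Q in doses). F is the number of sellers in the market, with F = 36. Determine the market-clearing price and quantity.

P* = 71, Q* = 2632

With F = 36, supply is Qs = 1922 + 10P.
At equilibrium Qd = Qs, so 3342 - 10P = 1922 + 10P; collecting terms, 1420 = 20P and P* = 71.
Then Q* = 3342 - 10(71) = 2632.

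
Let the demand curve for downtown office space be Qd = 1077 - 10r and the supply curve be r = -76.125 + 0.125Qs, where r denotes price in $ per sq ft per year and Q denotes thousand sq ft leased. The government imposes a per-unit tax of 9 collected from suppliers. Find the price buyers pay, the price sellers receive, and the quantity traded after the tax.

r_b = 30, r_s = 21, Q = 777

Rewriting in direct form: Qs = 609 + 8r.
Suppliers keep r_s = r_b - 9 per unit, so supply in terms of the buyer price is Qs = 537 + 8r_b.
Equate demand and the shifted supply: 1077 - 10r_b = 537 + 8r_b, giving 18r_b = 540, so r_b = 30.
So r_s = 21 and the quantity traded is Q = 1077 - 10(30) = 777.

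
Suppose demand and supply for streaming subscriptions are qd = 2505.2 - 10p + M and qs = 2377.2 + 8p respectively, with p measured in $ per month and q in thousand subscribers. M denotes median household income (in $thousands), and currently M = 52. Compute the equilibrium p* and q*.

With M = 52, demand is qd = 2557.2 - 10p.
Set qd = qs: 2557.2 - 10p = 2377.2 + 8p, so 180 = 18p and p* = 10.
Plugging p* into demand: q* = 2557.2 - 10(10) = 2457.2.

p* = 10, q* = 2457.2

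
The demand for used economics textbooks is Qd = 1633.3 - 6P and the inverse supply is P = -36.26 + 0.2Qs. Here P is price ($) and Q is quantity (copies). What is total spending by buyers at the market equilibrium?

Solving each curve for Q: Qs = 181.3 + 5P.
At equilibrium Qd = Qs, so 1633.3 - 6P = 181.3 + 5P; collecting terms, 1452 = 11P and P* = 132.
Substitute back: Q* = 1633.3 - 6(132) = 841.3.
Total spending by buyers = P* × Q* = 132 × 841.3 = 111051.6.

Total spending by buyers = 111051.6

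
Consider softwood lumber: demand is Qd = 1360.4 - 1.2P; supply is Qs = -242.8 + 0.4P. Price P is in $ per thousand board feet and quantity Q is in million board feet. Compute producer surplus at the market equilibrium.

Producer surplus = 31205

At equilibrium Qd = Qs, so 1360.4 - 1.2P = -242.8 + 0.4P; collecting terms, 1603.2 = 1.6P and P* = 1002.
Substitute back: Q* = 1360.4 - 1.2(1002) = 158.
Supply choke price (Qs = 0): P = 607. Producer surplus = ½ × (1002 - 607) × 158 = 31205.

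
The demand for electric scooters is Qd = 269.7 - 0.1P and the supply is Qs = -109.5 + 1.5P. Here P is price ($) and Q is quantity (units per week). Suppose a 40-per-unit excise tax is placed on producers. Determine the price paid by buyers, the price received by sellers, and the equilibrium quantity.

P_b = 274.5, P_s = 234.5, Q = 242.25

The tax drives a wedge P_b - P_s = 40. Substituting P_s = P_b - 40 into supply: Qs = -169.5 + 1.5P_b.
Market clearing requires 269.7 - 0.1P_b = -169.5 + 1.5P_b; hence 439.2 = 1.6P_b and P_b = 274.5.
Then P_s = 274.5 - 40 = 234.5 and Q = 269.7 - 0.1(274.5) = 242.25.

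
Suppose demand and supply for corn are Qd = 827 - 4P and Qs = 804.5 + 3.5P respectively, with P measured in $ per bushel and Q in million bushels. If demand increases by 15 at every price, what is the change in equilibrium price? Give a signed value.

Equating demand and supply, 827 - 4P = 804.5 + 3.5P gives 7.5P = 22.5, so P* = 3.
Substitute back: Q* = 827 - 4(3) = 815.
After the shift, demand is Qd = 842 - 4P.
New equilibrium: 37.5 = 7.5P, so P = 5 and Q = 822.
ΔP = 5 - 3 = 2.

ΔP = 2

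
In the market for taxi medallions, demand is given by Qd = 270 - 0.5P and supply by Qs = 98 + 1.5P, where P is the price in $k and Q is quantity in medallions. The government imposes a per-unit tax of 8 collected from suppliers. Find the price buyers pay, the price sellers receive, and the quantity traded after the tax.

Suppliers keep P_s = P_b - 8 per unit, so supply in terms of the buyer price is Qs = 86 + 1.5P_b.
Equate demand and the shifted supply: 270 - 0.5P_b = 86 + 1.5P_b, giving 2P_b = 184, so P_b = 92.
Then P_s = 92 - 8 = 84 and Q = 270 - 0.5(92) = 224.

P_b = 92, P_s = 84, Q = 224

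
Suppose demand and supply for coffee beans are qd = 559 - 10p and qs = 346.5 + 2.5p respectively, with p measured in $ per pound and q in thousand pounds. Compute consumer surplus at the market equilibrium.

Consumer surplus = 7566.05

The market clears where 559 - 10p = 346.5 + 2.5p. Rearranging, 12.5p = 212.5, hence p* = 17.
Substitute back: q* = 559 - 10(17) = 389.
Demand choke price (qd = 0): p = 559/10 = 55.9. Consumer surplus = ½ × (55.9 - 17) × 389 = 7566.05.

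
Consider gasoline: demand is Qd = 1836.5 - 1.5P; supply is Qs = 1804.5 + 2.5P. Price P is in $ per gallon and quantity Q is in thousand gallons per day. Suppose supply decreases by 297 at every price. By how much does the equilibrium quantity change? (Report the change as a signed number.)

Equating demand and supply, 1836.5 - 1.5P = 1804.5 + 2.5P gives 4P = 32, so P* = 8.
Plugging P* into demand: Q* = 1836.5 - 1.5(8) = 1824.5.
After the shift, supply is Qs = 1507.5 + 2.5P.
Re-solving, 4P = 329 gives P = 82.25 and Q = 1713.125.
ΔQ = 1713.125 - 1824.5 = -111.375.

ΔQ = -111.375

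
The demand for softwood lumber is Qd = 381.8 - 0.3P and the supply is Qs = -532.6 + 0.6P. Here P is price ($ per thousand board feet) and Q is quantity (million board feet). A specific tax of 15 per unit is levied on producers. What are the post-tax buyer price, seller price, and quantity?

P_b = 1026, P_s = 1011, Q = 74

Producers keep P_s = P_b - 15 per unit, so supply in terms of the buyer price is Qs = -541.6 + 0.6P_b.
Set Qd = Qs: 381.8 - 0.3P_b = -541.6 + 0.6P_b, so 923.4 = 0.9P_b and P_b = 1026.
Then P_s = 1026 - 15 = 1011 and Q = 381.8 - 0.3(1026) = 74.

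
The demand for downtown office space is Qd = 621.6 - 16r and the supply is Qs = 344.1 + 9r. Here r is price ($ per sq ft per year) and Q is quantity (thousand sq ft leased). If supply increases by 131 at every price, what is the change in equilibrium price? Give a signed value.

Equating demand and supply, 621.6 - 16r = 344.1 + 9r gives 25r = 277.5, so r* = 11.1.
Plugging r* into demand: Q* = 621.6 - 16(11.1) = 444.
After the shift, supply is Qs = 475.1 + 9r.
The new intersection has 146.5 = 25r, i.e. r = 5.86, Q = 527.84.
Δr = 5.86 - 11.1 = -5.24.

Δr = -5.24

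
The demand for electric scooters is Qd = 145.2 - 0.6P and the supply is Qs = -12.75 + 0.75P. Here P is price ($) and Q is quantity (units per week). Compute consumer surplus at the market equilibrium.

Consumer surplus = 4687.5

At equilibrium Qd = Qs, so 145.2 - 0.6P = -12.75 + 0.75P; collecting terms, 157.95 = 1.35P and P* = 117.
Plugging P* into demand: Q* = 145.2 - 0.6(117) = 75.
Demand choke price (Qd = 0): P = 145.2/0.6 = 242. Consumer surplus = ½ × (242 - 117) × 75 = 4687.5.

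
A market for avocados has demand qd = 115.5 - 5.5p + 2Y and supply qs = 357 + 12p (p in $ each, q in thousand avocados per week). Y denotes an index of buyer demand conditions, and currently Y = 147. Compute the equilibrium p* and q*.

With Y = 147, demand is qd = 409.5 - 5.5p.
At equilibrium qd = qs, so 409.5 - 5.5p = 357 + 12p; collecting terms, 52.5 = 17.5p and p* = 3.
Substitute back: q* = 409.5 - 5.5(3) = 393.

p* = 3, q* = 393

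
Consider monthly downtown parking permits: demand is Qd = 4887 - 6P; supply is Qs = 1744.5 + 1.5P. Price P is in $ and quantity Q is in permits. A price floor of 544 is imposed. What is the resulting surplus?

With P fixed at 544, quantity demanded is 1623 and quantity supplied is 2560.5.
Surplus = Qs - Qd = 2560.5 - 1623 = 937.5.

Surplus = 937.5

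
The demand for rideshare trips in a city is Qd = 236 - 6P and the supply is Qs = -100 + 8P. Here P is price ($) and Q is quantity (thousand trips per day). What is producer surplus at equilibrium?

Equating demand and supply, 236 - 6P = -100 + 8P gives 14P = 336, so P* = 24.
From the demand curve, Q* = 236 - 6(24) = 92.
Supply choke price (Qs = 0): P = 12.5. Producer surplus = ½ × (24 - 12.5) × 92 = 529.

Producer surplus = 529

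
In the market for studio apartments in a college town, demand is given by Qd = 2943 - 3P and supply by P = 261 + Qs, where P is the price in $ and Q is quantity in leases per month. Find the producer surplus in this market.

Producer surplus = 145800

Inverting to quantity form: Qs = -261 + P.
Set Qd = Qs: 2943 - 3P = -261 + P, so 3204 = 4P and P* = 801.
From the demand curve, Q* = 2943 - 3(801) = 540.
Supply choke price (Qs = 0): P = 261. Producer surplus = ½ × (801 - 261) × 540 = 145800.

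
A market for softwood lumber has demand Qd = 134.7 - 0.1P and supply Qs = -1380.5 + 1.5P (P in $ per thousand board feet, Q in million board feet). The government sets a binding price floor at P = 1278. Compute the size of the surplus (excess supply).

With P fixed at 1278, quantity demanded is 6.9 and quantity supplied is 536.5.
Surplus = Qs - Qd = 536.5 - 6.9 = 529.6.

Surplus = 529.6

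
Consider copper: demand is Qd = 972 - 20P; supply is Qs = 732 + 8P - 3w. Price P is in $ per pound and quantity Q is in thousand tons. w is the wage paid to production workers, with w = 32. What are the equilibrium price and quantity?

With w = 32, supply is Qs = 636 + 8P.
The market clears where 972 - 20P = 636 + 8P. Rearranging, 28P = 336, hence P* = 12.
Plugging P* into demand: Q* = 972 - 20(12) = 732.

P* = 12, Q* = 732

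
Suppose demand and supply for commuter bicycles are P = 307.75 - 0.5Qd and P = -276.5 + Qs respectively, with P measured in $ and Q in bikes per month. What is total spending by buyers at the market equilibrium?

In direct form, Qd = 615.5 - 2P and Qs = 276.5 + P.
Equating demand and supply, 615.5 - 2P = 276.5 + P gives 3P = 339, so P* = 113.
Substitute back: Q* = 615.5 - 2(113) = 389.5.
Total spending by buyers = P* × Q* = 113 × 389.5 = 44013.5.

Total spending by buyers = 44013.5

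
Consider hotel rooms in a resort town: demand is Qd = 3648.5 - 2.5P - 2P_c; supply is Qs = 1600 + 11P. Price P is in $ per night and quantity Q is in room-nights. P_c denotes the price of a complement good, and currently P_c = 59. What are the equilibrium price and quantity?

With P_c = 59, demand is Qd = 3530.5 - 2.5P.
At equilibrium Qd = Qs, so 3530.5 - 2.5P = 1600 + 11P; collecting terms, 1930.5 = 13.5P and P* = 143.
Then Q* = 3530.5 - 2.5(143) = 3173.

P* = 143, Q* = 3173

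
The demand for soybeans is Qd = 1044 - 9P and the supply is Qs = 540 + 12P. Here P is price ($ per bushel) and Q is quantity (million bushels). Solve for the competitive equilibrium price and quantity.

P* = 24, Q* = 828

At equilibrium Qd = Qs, so 1044 - 9P = 540 + 12P; collecting terms, 504 = 21P and P* = 24.
Plugging P* into demand: Q* = 1044 - 9(24) = 828.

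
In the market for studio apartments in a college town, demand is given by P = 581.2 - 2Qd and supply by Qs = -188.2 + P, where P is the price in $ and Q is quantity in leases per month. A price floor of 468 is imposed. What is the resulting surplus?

Surplus = 223.2

In direct form, Qd = 290.6 - 0.5P.
At P = 468: Qd = 56.6 and Qs = 279.8.
Surplus = Qs - Qd = 279.8 - 56.6 = 223.2.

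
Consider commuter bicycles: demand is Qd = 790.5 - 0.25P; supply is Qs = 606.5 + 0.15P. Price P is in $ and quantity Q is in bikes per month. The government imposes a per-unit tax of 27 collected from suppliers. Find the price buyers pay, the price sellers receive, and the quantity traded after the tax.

The tax drives a wedge P_b - P_s = 27. Substituting P_s = P_b - 27 into supply: Qs = 602.45 + 0.15P_b.
Market clearing requires 790.5 - 0.25P_b = 602.45 + 0.15P_b; hence 188.05 = 0.4P_b and P_b = 470.125.
Then P_s = 470.125 - 27 = 443.125 and Q = 790.5 - 0.25(470.125) = 672.96875.

P_b = 470.125, P_s = 443.125, Q = 672.96875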